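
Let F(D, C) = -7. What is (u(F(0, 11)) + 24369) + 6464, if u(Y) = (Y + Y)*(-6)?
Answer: 30917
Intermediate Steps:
u(Y) = -12*Y (u(Y) = (2*Y)*(-6) = -12*Y)
(u(F(0, 11)) + 24369) + 6464 = (-12*(-7) + 24369) + 6464 = (84 + 24369) + 6464 = 24453 + 6464 = 30917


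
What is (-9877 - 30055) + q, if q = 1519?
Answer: -38413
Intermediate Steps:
(-9877 - 30055) + q = (-9877 - 30055) + 1519 = -39932 + 1519 = -38413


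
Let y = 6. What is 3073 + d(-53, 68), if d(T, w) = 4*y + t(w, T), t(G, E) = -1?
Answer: 3096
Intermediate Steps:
d(T, w) = 23 (d(T, w) = 4*6 - 1 = 24 - 1 = 23)
3073 + d(-53, 68) = 3073 + 23 = 3096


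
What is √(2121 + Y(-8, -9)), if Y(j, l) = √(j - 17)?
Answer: √(2121 + 5*I) ≈ 46.054 + 0.0543*I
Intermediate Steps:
Y(j, l) = √(-17 + j)
√(2121 + Y(-8, -9)) = √(2121 + √(-17 - 8)) = √(2121 + √(-25)) = √(2121 + 5*I)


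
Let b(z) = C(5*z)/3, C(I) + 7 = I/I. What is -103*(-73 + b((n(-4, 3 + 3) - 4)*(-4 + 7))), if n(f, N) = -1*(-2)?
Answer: 7725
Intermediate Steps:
n(f, N) = 2
C(I) = -6 (C(I) = -7 + I/I = -7 + 1 = -6)
b(z) = -2 (b(z) = -6/3 = -6*⅓ = -2)
-103*(-73 + b((n(-4, 3 + 3) - 4)*(-4 + 7))) = -103*(-73 - 2) = -103*(-75) = 7725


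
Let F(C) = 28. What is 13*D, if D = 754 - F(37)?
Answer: 9438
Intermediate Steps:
D = 726 (D = 754 - 1*28 = 754 - 28 = 726)
13*D = 13*726 = 9438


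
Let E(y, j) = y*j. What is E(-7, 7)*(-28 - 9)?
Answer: 1813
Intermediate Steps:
E(y, j) = j*y
E(-7, 7)*(-28 - 9) = (7*(-7))*(-28 - 9) = -49*(-37) = 1813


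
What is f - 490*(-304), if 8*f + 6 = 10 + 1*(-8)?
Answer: 297919/2 ≈ 1.4896e+5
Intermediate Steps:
f = -½ (f = -¾ + (10 + 1*(-8))/8 = -¾ + (10 - 8)/8 = -¾ + (⅛)*2 = -¾ + ¼ = -½ ≈ -0.50000)
f - 490*(-304) = -½ - 490*(-304) = -½ + 148960 = 297919/2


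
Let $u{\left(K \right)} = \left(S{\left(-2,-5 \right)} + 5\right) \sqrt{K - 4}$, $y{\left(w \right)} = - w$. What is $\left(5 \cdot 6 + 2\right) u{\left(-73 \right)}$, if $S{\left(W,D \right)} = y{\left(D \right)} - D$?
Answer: $480 i \sqrt{77} \approx 4212.0 i$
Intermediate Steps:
$S{\left(W,D \right)} = - 2 D$ ($S{\left(W,D \right)} = - D - D = - 2 D$)
$u{\left(K \right)} = 15 \sqrt{-4 + K}$ ($u{\left(K \right)} = \left(\left(-2\right) \left(-5\right) + 5\right) \sqrt{K - 4} = \left(10 + 5\right) \sqrt{-4 + K} = 15 \sqrt{-4 + K}$)
$\left(5 \cdot 6 + 2\right) u{\left(-73 \right)} = \left(5 \cdot 6 + 2\right) 15 \sqrt{-4 - 73} = \left(30 + 2\right) 15 \sqrt{-77} = 32 \cdot 15 i \sqrt{77} = 480 i \sqrt{77}$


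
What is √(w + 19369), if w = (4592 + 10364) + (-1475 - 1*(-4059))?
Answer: 3*√4101 ≈ 192.12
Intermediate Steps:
w = 17540 (w = 14956 + (-1475 + 4059) = 14956 + 2584 = 17540)
√(w + 19369) = √(17540 + 19369) = √36909 = 3*√4101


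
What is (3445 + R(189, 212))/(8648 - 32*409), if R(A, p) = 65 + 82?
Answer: -449/555 ≈ -0.80901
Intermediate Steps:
R(A, p) = 147
(3445 + R(189, 212))/(8648 - 32*409) = (3445 + 147)/(8648 - 32*409) = 3592/(8648 - 13088) = 3592/(-4440) = 3592*(-1/4440) = -449/555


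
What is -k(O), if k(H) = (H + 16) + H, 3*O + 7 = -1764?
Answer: 3494/3 ≈ 1164.7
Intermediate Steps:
O = -1771/3 (O = -7/3 + (1/3)*(-1764) = -7/3 - 588 = -1771/3 ≈ -590.33)
k(H) = 16 + 2*H (k(H) = (16 + H) + H = 16 + 2*H)
-k(O) = -(16 + 2*(-1771/3)) = -(16 - 3542/3) = -1*(-3494/3) = 3494/3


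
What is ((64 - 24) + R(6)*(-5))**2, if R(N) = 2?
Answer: 900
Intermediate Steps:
((64 - 24) + R(6)*(-5))**2 = ((64 - 24) + 2*(-5))**2 = (40 - 10)**2 = 30**2 = 900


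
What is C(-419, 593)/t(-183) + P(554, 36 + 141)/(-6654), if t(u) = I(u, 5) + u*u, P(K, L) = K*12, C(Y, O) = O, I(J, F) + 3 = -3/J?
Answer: -2223137019/2265295523 ≈ -0.98139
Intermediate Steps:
I(J, F) = -3 - 3/J
P(K, L) = 12*K
t(u) = -3 + u² - 3/u (t(u) = (-3 - 3/u) + u*u = (-3 - 3/u) + u² = -3 + u² - 3/u)
C(-419, 593)/t(-183) + P(554, 36 + 141)/(-6654) = 593/(-3 + (-183)² - 3/(-183)) + (12*554)/(-6654) = 593/(-3 + 33489 - 3*(-1/183)) + 6648*(-1/6654) = 593/(-3 + 33489 + 1/61) - 1108/1109 = 593/(2042647/61) - 1108/1109 = 593*(61/2042647) - 1108/1109 = 36173/2042647 - 1108/1109 = -2223137019/2265295523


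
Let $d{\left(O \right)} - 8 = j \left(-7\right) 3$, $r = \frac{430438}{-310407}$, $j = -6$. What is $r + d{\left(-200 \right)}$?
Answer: $\frac{41164100}{310407} \approx 132.61$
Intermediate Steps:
$r = - \frac{430438}{310407}$ ($r = 430438 \left(- \frac{1}{310407}\right) = - \frac{430438}{310407} \approx -1.3867$)
$d{\left(O \right)} = 134$ ($d{\left(O \right)} = 8 + \left(-6\right) \left(-7\right) 3 = 8 + 42 \cdot 3 = 8 + 126 = 134$)
$r + d{\left(-200 \right)} = - \frac{430438}{310407} + 134 = \frac{41164100}{310407}$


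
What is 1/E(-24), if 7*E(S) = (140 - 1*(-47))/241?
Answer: 1687/187 ≈ 9.0214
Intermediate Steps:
E(S) = 187/1687 (E(S) = ((140 - 1*(-47))/241)/7 = ((140 + 47)*(1/241))/7 = (187*(1/241))/7 = (⅐)*(187/241) = 187/1687)
1/E(-24) = 1/(187/1687) = 1687/187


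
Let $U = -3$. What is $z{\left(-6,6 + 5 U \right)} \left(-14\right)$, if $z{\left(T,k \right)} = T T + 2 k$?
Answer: $-252$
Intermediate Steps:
$z{\left(T,k \right)} = T^{2} + 2 k$
$z{\left(-6,6 + 5 U \right)} \left(-14\right) = \left(\left(-6\right)^{2} + 2 \left(6 + 5 \left(-3\right)\right)\right) \left(-14\right) = \left(36 + 2 \left(6 - 15\right)\right) \left(-14\right) = \left(36 + 2 \left(-9\right)\right) \left(-14\right) = \left(36 - 18\right) \left(-14\right) = 18 \left(-14\right) = -252$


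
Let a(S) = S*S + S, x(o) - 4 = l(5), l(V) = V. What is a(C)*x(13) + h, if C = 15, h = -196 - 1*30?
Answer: 1934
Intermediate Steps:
x(o) = 9 (x(o) = 4 + 5 = 9)
h = -226 (h = -196 - 30 = -226)
a(S) = S + S**2 (a(S) = S**2 + S = S + S**2)
a(C)*x(13) + h = (15*(1 + 15))*9 - 226 = (15*16)*9 - 226 = 240*9 - 226 = 2160 - 226 = 1934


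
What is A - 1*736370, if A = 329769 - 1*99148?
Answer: -505749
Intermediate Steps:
A = 230621 (A = 329769 - 99148 = 230621)
A - 1*736370 = 230621 - 1*736370 = 230621 - 736370 = -505749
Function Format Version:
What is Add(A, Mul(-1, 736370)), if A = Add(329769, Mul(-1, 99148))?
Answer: -505749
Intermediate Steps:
A = 230621 (A = Add(329769, -99148) = 230621)
Add(A, Mul(-1, 736370)) = Add(230621, Mul(-1, 736370)) = Add(230621, -736370) = -505749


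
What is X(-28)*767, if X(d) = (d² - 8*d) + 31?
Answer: 796913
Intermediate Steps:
X(d) = 31 + d² - 8*d
X(-28)*767 = (31 + (-28)² - 8*(-28))*767 = (31 + 784 + 224)*767 = 1039*767 = 796913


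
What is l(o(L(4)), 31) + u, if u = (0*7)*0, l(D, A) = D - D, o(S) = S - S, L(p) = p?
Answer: 0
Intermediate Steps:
o(S) = 0
l(D, A) = 0
u = 0 (u = 0*0 = 0)
l(o(L(4)), 31) + u = 0 + 0 = 0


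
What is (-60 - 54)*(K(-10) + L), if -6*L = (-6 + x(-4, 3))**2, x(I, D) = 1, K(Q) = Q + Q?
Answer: 2755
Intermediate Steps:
K(Q) = 2*Q
L = -25/6 (L = -(-6 + 1)**2/6 = -1/6*(-5)**2 = -1/6*25 = -25/6 ≈ -4.1667)
(-60 - 54)*(K(-10) + L) = (-60 - 54)*(2*(-10) - 25/6) = -114*(-20 - 25/6) = -114*(-145/6) = 2755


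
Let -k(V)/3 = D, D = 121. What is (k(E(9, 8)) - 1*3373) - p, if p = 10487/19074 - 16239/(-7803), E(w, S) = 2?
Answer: -213931939/57222 ≈ -3738.6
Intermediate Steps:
k(V) = -363 (k(V) = -3*121 = -363)
p = 150547/57222 (p = 10487*(1/19074) - 16239*(-1/7803) = 10487/19074 + 5413/2601 = 150547/57222 ≈ 2.6309)
(k(E(9, 8)) - 1*3373) - p = (-363 - 1*3373) - 1*150547/57222 = (-363 - 3373) - 150547/57222 = -3736 - 150547/57222 = -213931939/57222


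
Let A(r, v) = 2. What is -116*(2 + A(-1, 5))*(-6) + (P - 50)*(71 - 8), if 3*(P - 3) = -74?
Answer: -1731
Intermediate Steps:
P = -65/3 (P = 3 + (⅓)*(-74) = 3 - 74/3 = -65/3 ≈ -21.667)
-116*(2 + A(-1, 5))*(-6) + (P - 50)*(71 - 8) = -116*(2 + 2)*(-6) + (-65/3 - 50)*(71 - 8) = -464*(-6) - 215/3*63 = -116*(-24) - 4515 = 2784 - 4515 = -1731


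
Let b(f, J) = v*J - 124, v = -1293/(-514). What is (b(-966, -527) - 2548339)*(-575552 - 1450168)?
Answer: 1327445598313980/257 ≈ 5.1652e+12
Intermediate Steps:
v = 1293/514 (v = -1293*(-1/514) = 1293/514 ≈ 2.5156)
b(f, J) = -124 + 1293*J/514 (b(f, J) = 1293*J/514 - 124 = -124 + 1293*J/514)
(b(-966, -527) - 2548339)*(-575552 - 1450168) = ((-124 + (1293/514)*(-527)) - 2548339)*(-575552 - 1450168) = ((-124 - 681411/514) - 2548339)*(-2025720) = (-745147/514 - 2548339)*(-2025720) = -1310591393/514*(-2025720) = 1327445598313980/257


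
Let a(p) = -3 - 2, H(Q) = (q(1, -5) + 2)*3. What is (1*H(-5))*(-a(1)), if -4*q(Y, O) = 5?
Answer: 45/4 ≈ 11.250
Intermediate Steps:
q(Y, O) = -5/4 (q(Y, O) = -¼*5 = -5/4)
H(Q) = 9/4 (H(Q) = (-5/4 + 2)*3 = (¾)*3 = 9/4)
a(p) = -5
(1*H(-5))*(-a(1)) = (1*(9/4))*(-1*(-5)) = (9/4)*5 = 45/4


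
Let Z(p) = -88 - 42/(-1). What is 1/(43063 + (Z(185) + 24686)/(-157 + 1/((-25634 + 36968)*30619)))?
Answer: 54484612121/2337719890985183 ≈ 2.3307e-5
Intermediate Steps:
Z(p) = -46 (Z(p) = -88 - 42*(-1) = -88 - 1*(-42) = -88 + 42 = -46)
1/(43063 + (Z(185) + 24686)/(-157 + 1/((-25634 + 36968)*30619))) = 1/(43063 + (-46 + 24686)/(-157 + 1/((-25634 + 36968)*30619))) = 1/(43063 + 24640/(-157 + (1/30619)/11334)) = 1/(43063 + 24640/(-157 + (1/11334)*(1/30619))) = 1/(43063 + 24640/(-157 + 1/347035746)) = 1/(43063 + 24640/(-54484612121/347035746)) = 1/(43063 + 24640*(-347035746/54484612121)) = 1/(43063 - 8550960781440/54484612121) = 1/(2337719890985183/54484612121) = 54484612121/2337719890985183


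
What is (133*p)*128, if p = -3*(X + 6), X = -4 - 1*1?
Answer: -51072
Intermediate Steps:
X = -5 (X = -4 - 1 = -5)
p = -3 (p = -3*(-5 + 6) = -3*1 = -3)
(133*p)*128 = (133*(-3))*128 = -399*128 = -51072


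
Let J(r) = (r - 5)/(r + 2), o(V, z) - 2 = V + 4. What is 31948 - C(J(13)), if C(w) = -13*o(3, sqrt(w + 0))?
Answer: 32065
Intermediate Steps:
o(V, z) = 6 + V (o(V, z) = 2 + (V + 4) = 2 + (4 + V) = 6 + V)
J(r) = (-5 + r)/(2 + r)
C(w) = -117 (C(w) = -13*(6 + 3) = -13*9 = -117)
31948 - C(J(13)) = 31948 - 1*(-117) = 31948 + 117 = 32065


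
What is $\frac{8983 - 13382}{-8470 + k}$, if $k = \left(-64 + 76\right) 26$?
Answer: $\frac{4399}{8158} \approx 0.53923$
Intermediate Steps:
$k = 312$ ($k = 12 \cdot 26 = 312$)
$\frac{8983 - 13382}{-8470 + k} = \frac{8983 - 13382}{-8470 + 312} = - \frac{4399}{-8158} = \left(-4399\right) \left(- \frac{1}{8158}\right) = \frac{4399}{8158}$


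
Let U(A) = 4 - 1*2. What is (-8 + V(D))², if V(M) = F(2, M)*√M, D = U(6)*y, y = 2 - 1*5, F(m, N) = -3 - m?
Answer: -86 + 80*I*√6 ≈ -86.0 + 195.96*I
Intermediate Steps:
U(A) = 2 (U(A) = 4 - 2 = 2)
y = -3 (y = 2 - 5 = -3)
D = -6 (D = 2*(-3) = -6)
V(M) = -5*√M (V(M) = (-3 - 1*2)*√M = (-3 - 2)*√M = -5*√M)
(-8 + V(D))² = (-8 - 5*I*√6)²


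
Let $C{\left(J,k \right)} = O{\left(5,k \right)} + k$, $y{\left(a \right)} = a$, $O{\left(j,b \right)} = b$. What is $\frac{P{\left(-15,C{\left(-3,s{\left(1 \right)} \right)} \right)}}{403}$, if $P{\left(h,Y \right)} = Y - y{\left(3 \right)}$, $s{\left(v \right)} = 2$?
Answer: $\frac{1}{403} \approx 0.0024814$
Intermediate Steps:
$C{\left(J,k \right)} = 2 k$ ($C{\left(J,k \right)} = k + k = 2 k$)
$P{\left(h,Y \right)} = -3 + Y$ ($P{\left(h,Y \right)} = Y - 3 = -3 + Y$)
$\frac{P{\left(-15,C{\left(-3,s{\left(1 \right)} \right)} \right)}}{403} = \frac{-3 + 2 \cdot 2}{403} = \left(-3 + 4\right) \frac{1}{403} = 1 \cdot \frac{1}{403} = \frac{1}{403}$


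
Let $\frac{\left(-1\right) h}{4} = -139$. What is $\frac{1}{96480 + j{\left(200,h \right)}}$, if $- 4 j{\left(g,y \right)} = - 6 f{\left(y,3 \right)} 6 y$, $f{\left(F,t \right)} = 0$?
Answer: $\frac{1}{96480} \approx 1.0365 \cdot 10^{-5}$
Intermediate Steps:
$h = 556$ ($h = \left(-4\right) \left(-139\right) = 556$)
$j{\left(g,y \right)} = 0$ ($j{\left(g,y \right)} = - \frac{\left(-6\right) 0 \cdot 6 y}{4} = - \frac{0 \cdot 6 y}{4} = \left(- \frac{1}{4}\right) 0 = 0$)
$\frac{1}{96480 + j{\left(200,h \right)}} = \frac{1}{96480 + 0} = \frac{1}{96480}$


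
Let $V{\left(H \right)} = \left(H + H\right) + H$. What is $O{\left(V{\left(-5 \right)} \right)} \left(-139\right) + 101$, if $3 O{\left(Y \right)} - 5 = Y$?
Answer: $\frac{1693}{3} \approx 564.33$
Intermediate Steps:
$V{\left(H \right)} = 3 H$ ($V{\left(H \right)} = 2 H + H = 3 H$)
$O{\left(Y \right)} = \frac{5}{3} + \frac{Y}{3}$
$O{\left(V{\left(-5 \right)} \right)} \left(-139\right) + 101 = \left(\frac{5}{3} + \frac{3 \left(-5\right)}{3}\right) \left(-139\right) + 101 = \left(\frac{5}{3} + \frac{1}{3} \left(-15\right)\right) \left(-139\right) + 101 = \left(\frac{5}{3} - 5\right) \left(-139\right) + 101 = \left(- \frac{10}{3}\right) \left(-139\right) + 101 = \frac{1390}{3} + 101 = \frac{1693}{3}$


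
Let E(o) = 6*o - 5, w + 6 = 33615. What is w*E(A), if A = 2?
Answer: 235263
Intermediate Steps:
w = 33609 (w = -6 + 33615 = 33609)
E(o) = -5 + 6*o
w*E(A) = 33609*(-5 + 6*2) = 33609*(-5 + 12) = 33609*7 = 235263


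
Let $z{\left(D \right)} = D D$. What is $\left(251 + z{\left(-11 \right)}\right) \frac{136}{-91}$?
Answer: $- \frac{50592}{91} \approx -555.96$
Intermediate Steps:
$z{\left(D \right)} = D^{2}$
$\left(251 + z{\left(-11 \right)}\right) \frac{136}{-91} = \left(251 + \left(-11\right)^{2}\right) \frac{136}{-91} = \left(251 + 121\right) 136 \left(- \frac{1}{91}\right) = 372 \left(- \frac{136}{91}\right) = - \frac{50592}{91}$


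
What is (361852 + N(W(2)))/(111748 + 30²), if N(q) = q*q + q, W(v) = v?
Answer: 180929/56324 ≈ 3.2123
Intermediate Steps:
N(q) = q + q² (N(q) = q² + q = q + q²)
(361852 + N(W(2)))/(111748 + 30²) = (361852 + 2*(1 + 2))/(111748 + 30²) = (361852 + 2*3)/(111748 + 900) = (361852 + 6)/112648 = 361858*(1/112648) = 180929/56324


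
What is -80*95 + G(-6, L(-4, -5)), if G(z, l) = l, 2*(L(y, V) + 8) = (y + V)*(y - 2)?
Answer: -7581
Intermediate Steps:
L(y, V) = -8 + (-2 + y)*(V + y)/2 (L(y, V) = -8 + ((y + V)*(y - 2))/2 = -8 + ((V + y)*(-2 + y))/2 = -8 + ((-2 + y)*(V + y))/2 = -8 + (-2 + y)*(V + y)/2)
-80*95 + G(-6, L(-4, -5)) = -80*95 + (-8 + (1/2)*(-4)**2 - 1*(-5) - 1*(-4) + (1/2)*(-5)*(-4)) = -7600 + (-8 + (1/2)*16 + 5 + 4 + 10) = -7600 + (-8 + 8 + 5 + 4 + 10) = -7600 + 19 = -7581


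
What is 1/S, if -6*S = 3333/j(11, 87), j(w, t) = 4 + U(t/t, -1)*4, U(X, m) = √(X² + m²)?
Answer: -8/1111 - 8*√2/1111 ≈ -0.017384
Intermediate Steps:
j(w, t) = 4 + 4*√2 (j(w, t) = 4 + √((t/t)² + (-1)²)*4 = 4 + √(1² + 1)*4 = 4 + √(1 + 1)*4 = 4 + √2*4 = 4 + 4*√2)
S = -1111/(2*(4 + 4*√2)) ≈ -57.524
1/S = 1/(1111/8 - 1111*√2/8)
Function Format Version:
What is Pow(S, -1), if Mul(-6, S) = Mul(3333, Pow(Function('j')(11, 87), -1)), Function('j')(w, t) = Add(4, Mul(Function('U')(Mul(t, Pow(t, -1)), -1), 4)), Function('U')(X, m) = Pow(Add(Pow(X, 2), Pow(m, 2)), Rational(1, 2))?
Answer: Add(Rational(-8, 1111), Mul(Rational(-8, 1111), Pow(2, Rational(1, 2)))) ≈ -0.017384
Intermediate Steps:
Function('j')(w, t) = Add(4, Mul(4, Pow(2, Rational(1, 2)))) (Function('j')(w, t) = Add(4, Mul(Pow(Add(Pow(Mul(t, Pow(t, -1)), 2), Pow(-1, 2)), Rational(1, 2)), 4)) = Add(4, Mul(Pow(Add(Pow(1, 2), 1), Rational(1, 2)), 4)) = Add(4, Mul(Pow(Add(1, 1), Rational(1, 2)), 4)) = Add(4, Mul(Pow(2, Rational(1, 2)), 4)) = Add(4, Mul(4, Pow(2, Rational(1, 2)))))
S = Mul(Rational(-1111, 2), Pow(Add(4, Mul(4, Pow(2, Rational(1, 2)))), -1)) (S = Mul(Rational(-1, 6), Mul(3333, Pow(Add(4, Mul(4, Pow(2, Rational(1, 2)))), -1))) = Mul(Rational(-1111, 2), Pow(Add(4, Mul(4, Pow(2, Rational(1, 2)))), -1)) ≈ -57.524)
Pow(S, -1) = Pow(Add(Rational(1111, 8), Mul(Rational(-1111, 8), Pow(2, Rational(1, 2)))), -1)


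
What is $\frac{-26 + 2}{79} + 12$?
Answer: $\frac{924}{79} \approx 11.696$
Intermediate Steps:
$\frac{-26 + 2}{79} + 12 = \frac{1}{79} \left(-24\right) + 12 = - \frac{24}{79} + 12 = \frac{924}{79}$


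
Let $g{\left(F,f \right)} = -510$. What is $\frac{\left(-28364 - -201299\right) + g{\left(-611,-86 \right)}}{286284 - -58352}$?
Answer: $\frac{172425}{344636} \approx 0.50031$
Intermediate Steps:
$\frac{\left(-28364 - -201299\right) + g{\left(-611,-86 \right)}}{286284 - -58352} = \frac{\left(-28364 - -201299\right) - 510}{286284 - -58352} = \frac{\left(-28364 + 201299\right) - 510}{286284 + 58352} = \frac{172935 - 510}{344636} = 172425 \cdot \frac{1}{344636} = \frac{172425}{344636}$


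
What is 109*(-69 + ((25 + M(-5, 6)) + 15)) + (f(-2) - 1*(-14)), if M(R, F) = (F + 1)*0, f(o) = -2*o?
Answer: -3143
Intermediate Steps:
M(R, F) = 0 (M(R, F) = (1 + F)*0 = 0)
109*(-69 + ((25 + M(-5, 6)) + 15)) + (f(-2) - 1*(-14)) = 109*(-69 + ((25 + 0) + 15)) + (-2*(-2) - 1*(-14)) = 109*(-69 + (25 + 15)) + (4 + 14) = 109*(-69 + 40) + 18 = 109*(-29) + 18 = -3161 + 18 = -3143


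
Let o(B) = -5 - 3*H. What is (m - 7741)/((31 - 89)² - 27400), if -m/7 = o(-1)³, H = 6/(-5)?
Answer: 241306/751125 ≈ 0.32126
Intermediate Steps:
H = -6/5 (H = 6*(-⅕) = -6/5 ≈ -1.2000)
o(B) = -7/5 (o(B) = -5 - 3*(-6/5) = -5 + 18/5 = -7/5)
m = 2401/125 (m = -7*(-7/5)³ = -7*(-343/125) = 2401/125 ≈ 19.208)
(m - 7741)/((31 - 89)² - 27400) = (2401/125 - 7741)/((31 - 89)² - 27400) = -965224/(125*((-58)² - 27400)) = -965224/(125*(3364 - 27400)) = -965224/125/(-24036) = -965224/125*(-1/24036) = 241306/751125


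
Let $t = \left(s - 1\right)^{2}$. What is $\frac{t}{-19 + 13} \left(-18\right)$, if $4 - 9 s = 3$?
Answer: $\frac{64}{27} \approx 2.3704$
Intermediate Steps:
$s = \frac{1}{9}$ ($s = \frac{4}{9} - \frac{1}{3} = \frac{1}{9} \approx 0.11111$)
$t = \frac{64}{81}$ ($t = \left(\frac{1}{9} - 1\right)^{2} = \left(- \frac{8}{9}\right)^{2} = \frac{64}{81} \approx 0.79012$)
$\frac{t}{-19 + 13} \left(-18\right) = \frac{1}{-19 + 13} \cdot \frac{64}{81} \left(-18\right) = \frac{1}{-6} \cdot \frac{64}{81} \left(-18\right) = \left(- \frac{1}{6}\right) \frac{64}{81} \left(-18\right) = \left(- \frac{32}{243}\right) \left(-18\right) = \frac{64}{27}$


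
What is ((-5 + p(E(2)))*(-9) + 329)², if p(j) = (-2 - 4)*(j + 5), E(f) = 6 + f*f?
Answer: 1401856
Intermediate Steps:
E(f) = 6 + f²
p(j) = -30 - 6*j (p(j) = -6*(5 + j) = -30 - 6*j)
((-5 + p(E(2)))*(-9) + 329)² = ((-5 + (-30 - 6*(6 + 2²)))*(-9) + 329)² = ((-5 + (-30 - 6*(6 + 4)))*(-9) + 329)² = ((-5 + (-30 - 6*10))*(-9) + 329)² = ((-5 + (-30 - 60))*(-9) + 329)² = ((-5 - 90)*(-9) + 329)² = (-95*(-9) + 329)² = (855 + 329)² = 1184² = 1401856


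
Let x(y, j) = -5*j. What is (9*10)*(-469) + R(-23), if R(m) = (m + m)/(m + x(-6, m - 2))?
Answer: -2152733/51 ≈ -42210.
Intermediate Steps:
R(m) = 2*m/(10 - 4*m) (R(m) = (m + m)/(m - 5*(m - 2)) = (2*m)/(m - 5*(-2 + m)) = (2*m)/(m + (10 - 5*m)) = (2*m)/(10 - 4*m) = 2*m/(10 - 4*m))
(9*10)*(-469) + R(-23) = (9*10)*(-469) - 23/(5 - 2*(-23)) = 90*(-469) - 23/(5 + 46) = -42210 - 23/51 = -2152733/51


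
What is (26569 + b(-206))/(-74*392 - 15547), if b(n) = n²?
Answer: -13801/8911 ≈ -1.5488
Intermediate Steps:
(26569 + b(-206))/(-74*392 - 15547) = (26569 + (-206)²)/(-74*392 - 15547) = (26569 + 42436)/(-29008 - 15547) = 69005/(-44555) = 69005*(-1/44555) = -13801/8911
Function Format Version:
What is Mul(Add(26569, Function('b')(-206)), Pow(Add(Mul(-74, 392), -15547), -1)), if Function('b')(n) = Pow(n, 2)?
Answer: Rational(-13801, 8911) ≈ -1.5488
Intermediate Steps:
Mul(Add(26569, Function('b')(-206)), Pow(Add(Mul(-74, 392), -15547), -1)) = Mul(Add(26569, Pow(-206, 2)), Pow(Add(Mul(-74, 392), -15547), -1)) = Mul(Add(26569, 42436), Pow(Add(-29008, -15547), -1)) = Mul(69005, Pow(-44555, -1)) = Mul(69005, Rational(-1, 44555)) = Rational(-13801, 8911)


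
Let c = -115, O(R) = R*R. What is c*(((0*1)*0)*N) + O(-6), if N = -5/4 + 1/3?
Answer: 36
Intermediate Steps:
O(R) = R**2
N = -11/12 (N = -5*1/4 + 1*(1/3) = -5/4 + 1/3 = -11/12 ≈ -0.91667)
c*(((0*1)*0)*N) + O(-6) = -115*(0*1)*0*(-11)/12 + (-6)**2 = -115*0*0*(-11)/12 + 36 = -0*(-11)/12 + 36 = -115*0 + 36 = 0 + 36 = 36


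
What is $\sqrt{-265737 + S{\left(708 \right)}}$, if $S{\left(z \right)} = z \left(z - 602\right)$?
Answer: $i \sqrt{190689} \approx 436.68 i$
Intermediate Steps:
$S{\left(z \right)} = z \left(-602 + z\right)$
$\sqrt{-265737 + S{\left(708 \right)}} = \sqrt{-265737 + 708 \left(-602 + 708\right)} = \sqrt{-265737 + 708 \cdot 106} = \sqrt{-265737 + 75048} = \sqrt{-190689} = i \sqrt{190689}$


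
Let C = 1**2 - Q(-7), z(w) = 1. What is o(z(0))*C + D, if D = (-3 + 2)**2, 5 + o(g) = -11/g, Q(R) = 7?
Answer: 97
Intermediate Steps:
o(g) = -5 - 11/g
D = 1 (D = (-1)**2 = 1)
C = -6 (C = 1**2 - 1*7 = 1 - 7 = -6)
o(z(0))*C + D = (-5 - 11/1)*(-6) + 1 = (-5 - 11*1)*(-6) + 1 = (-5 - 11)*(-6) + 1 = -16*(-6) + 1 = 96 + 1 = 97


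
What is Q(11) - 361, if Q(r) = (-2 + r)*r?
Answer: -262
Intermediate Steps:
Q(r) = r*(-2 + r)
Q(11) - 361 = 11*(-2 + 11) - 361 = 11*9 - 361 = 99 - 361 = -262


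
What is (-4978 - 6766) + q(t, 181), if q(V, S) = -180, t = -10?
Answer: -11924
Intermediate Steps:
(-4978 - 6766) + q(t, 181) = (-4978 - 6766) - 180 = -11744 - 180 = -11924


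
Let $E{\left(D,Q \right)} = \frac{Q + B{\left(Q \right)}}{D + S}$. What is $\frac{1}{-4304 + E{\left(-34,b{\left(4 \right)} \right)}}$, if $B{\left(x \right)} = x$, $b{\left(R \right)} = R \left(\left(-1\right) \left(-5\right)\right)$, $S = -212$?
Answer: $- \frac{123}{529412} \approx -0.00023233$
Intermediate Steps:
$b{\left(R \right)} = 5 R$ ($b{\left(R \right)} = R 5 = 5 R$)
$E{\left(D,Q \right)} = \frac{2 Q}{-212 + D}$ ($E{\left(D,Q \right)} = \frac{Q + Q}{D - 212} = \frac{2 Q}{-212 + D}$)
$\frac{1}{-4304 + E{\left(-34,b{\left(4 \right)} \right)}} = \frac{1}{-4304 + \frac{2 \cdot 5 \cdot 4}{-212 - 34}} = \frac{1}{-4304 + 2 \cdot 20 \frac{1}{-246}} = \frac{1}{-4304 + 2 \cdot 20 \left(- \frac{1}{246}\right)} = \frac{1}{-4304 - \frac{20}{123}} = \frac{1}{- \frac{529412}{123}} = - \frac{123}{529412}$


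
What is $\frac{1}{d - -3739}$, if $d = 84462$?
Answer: $\frac{1}{88201} \approx 1.1338 \cdot 10^{-5}$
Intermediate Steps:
$\frac{1}{d - -3739} = \frac{1}{84462 - -3739} = \frac{1}{84462 + \left(-74 + 3813\right)} = \frac{1}{84462 + 3739} = \frac{1}{88201}$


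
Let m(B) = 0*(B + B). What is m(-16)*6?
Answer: 0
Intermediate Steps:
m(B) = 0 (m(B) = 0*(2*B) = 0)
m(-16)*6 = 0*6 = 0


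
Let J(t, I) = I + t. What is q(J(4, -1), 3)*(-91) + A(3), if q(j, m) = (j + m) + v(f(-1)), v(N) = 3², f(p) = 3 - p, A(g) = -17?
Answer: -1382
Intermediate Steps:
v(N) = 9
q(j, m) = 9 + j + m (q(j, m) = (j + m) + 9 = 9 + j + m)
q(J(4, -1), 3)*(-91) + A(3) = (9 + (-1 + 4) + 3)*(-91) - 17 = (9 + 3 + 3)*(-91) - 17 = 15*(-91) - 17 = -1365 - 17 = -1382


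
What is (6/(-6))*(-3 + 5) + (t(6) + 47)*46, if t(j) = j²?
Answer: 3816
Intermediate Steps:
(6/(-6))*(-3 + 5) + (t(6) + 47)*46 = (6/(-6))*(-3 + 5) + (6² + 47)*46 = (6*(-⅙))*2 + (36 + 47)*46 = -1*2 + 83*46 = -2 + 3818 = 3816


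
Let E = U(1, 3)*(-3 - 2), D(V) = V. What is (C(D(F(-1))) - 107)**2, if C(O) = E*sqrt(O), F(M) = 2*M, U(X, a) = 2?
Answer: 11249 + 2140*I*sqrt(2) ≈ 11249.0 + 3026.4*I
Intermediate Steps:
E = -10 (E = 2*(-3 - 2) = 2*(-5) = -10)
C(O) = -10*sqrt(O)
(C(D(F(-1))) - 107)**2 = (-10*I*sqrt(2) - 107)**2 = (-107 - 10*I*sqrt(2))**2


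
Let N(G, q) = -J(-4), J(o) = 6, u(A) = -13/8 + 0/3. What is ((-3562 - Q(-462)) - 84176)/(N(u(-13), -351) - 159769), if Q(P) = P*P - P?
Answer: 43092/22825 ≈ 1.8879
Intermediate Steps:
u(A) = -13/8 (u(A) = -13*1/8 + 0*(1/3) = -13/8 + 0 = -13/8)
Q(P) = P**2 - P
N(G, q) = -6 (N(G, q) = -1*6 = -6)
((-3562 - Q(-462)) - 84176)/(N(u(-13), -351) - 159769) = ((-3562 - (-462)*(-1 - 462)) - 84176)/(-6 - 159769) = ((-3562 - (-462)*(-463)) - 84176)/(-159775) = ((-3562 - 1*213906) - 84176)*(-1/159775) = ((-3562 - 213906) - 84176)*(-1/159775) = (-217468 - 84176)*(-1/159775) = -301644*(-1/159775) = 43092/22825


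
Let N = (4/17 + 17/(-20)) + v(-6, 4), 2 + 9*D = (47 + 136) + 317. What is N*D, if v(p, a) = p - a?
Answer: -99849/170 ≈ -587.35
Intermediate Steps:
D = 166/3 (D = -2/9 + ((47 + 136) + 317)/9 = -2/9 + (183 + 317)/9 = -2/9 + (⅑)*500 = -2/9 + 500/9 = 166/3 ≈ 55.333)
N = -3609/340 (N = (4/17 + 17/(-20)) + (-6 - 1*4) = (4*(1/17) + 17*(-1/20)) + (-6 - 4) = (4/17 - 17/20) - 10 = -209/340 - 10 = -3609/340 ≈ -10.615)
N*D = -3609/340*166/3 = -99849/170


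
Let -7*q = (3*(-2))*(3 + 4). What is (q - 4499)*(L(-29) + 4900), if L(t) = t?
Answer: -21885403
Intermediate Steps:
q = 6 (q = -3*(-2)*(3 + 4)/7 = -(-6)*7/7 = -⅐*(-42) = 6)
(q - 4499)*(L(-29) + 4900) = (6 - 4499)*(-29 + 4900) = -4493*4871 = -21885403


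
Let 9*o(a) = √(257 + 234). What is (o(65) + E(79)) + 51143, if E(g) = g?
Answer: 51222 + √491/9 ≈ 51224.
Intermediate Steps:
o(a) = √491/9 (o(a) = √(257 + 234)/9 = √491/9)
(o(65) + E(79)) + 51143 = (√491/9 + 79) + 51143 = (79 + √491/9) + 51143 = 51222 + √491/9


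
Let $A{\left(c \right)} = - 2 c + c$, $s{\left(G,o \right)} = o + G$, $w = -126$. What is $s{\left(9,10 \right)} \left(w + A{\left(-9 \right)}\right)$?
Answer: $-2223$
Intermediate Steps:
$s{\left(G,o \right)} = G + o$
$A{\left(c \right)} = - c$
$s{\left(9,10 \right)} \left(w + A{\left(-9 \right)}\right) = \left(9 + 10\right) \left(-126 - -9\right) = 19 \left(-126 + 9\right) = 19 \left(-117\right) = -2223$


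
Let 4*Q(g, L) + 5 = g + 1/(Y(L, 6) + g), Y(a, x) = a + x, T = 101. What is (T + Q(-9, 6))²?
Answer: 1371241/144 ≈ 9522.5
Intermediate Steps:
Q(g, L) = -5/4 + g/4 + 1/(4*(6 + L + g)) (Q(g, L) = -5/4 + (g + 1/((L + 6) + g))/4 = -5/4 + (g + 1/((6 + L) + g))/4 = -5/4 + (g + 1/(6 + L + g))/4 = -5/4 + (g/4 + 1/(4*(6 + L + g))) = -5/4 + g/4 + 1/(4*(6 + L + g)))
(T + Q(-9, 6))² = (101 + (-29 - 9 + (-9)² - 5*6 + 6*(-9))/(4*(6 + 6 - 9)))² = (101 + (¼)*(-29 - 9 + 81 - 30 - 54)/3)² = (101 + (¼)*(⅓)*(-41))² = (101 - 41/12)² = (1171/12)² = 1371241/144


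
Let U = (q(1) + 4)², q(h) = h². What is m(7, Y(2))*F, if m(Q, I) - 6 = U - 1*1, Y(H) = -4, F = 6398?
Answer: 191940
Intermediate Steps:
U = 25 (U = (1² + 4)² = (1 + 4)² = 5² = 25)
m(Q, I) = 30 (m(Q, I) = 6 + (25 - 1*1) = 6 + (25 - 1) = 6 + 24 = 30)
m(7, Y(2))*F = 30*6398 = 191940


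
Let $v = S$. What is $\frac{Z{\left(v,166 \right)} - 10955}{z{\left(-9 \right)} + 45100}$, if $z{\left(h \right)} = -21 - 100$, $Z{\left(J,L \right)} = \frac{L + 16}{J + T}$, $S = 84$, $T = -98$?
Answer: $- \frac{3656}{14993} \approx -0.24385$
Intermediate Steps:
$v = 84$
$Z{\left(J,L \right)} = \frac{16 + L}{-98 + J}$ ($Z{\left(J,L \right)} = \frac{L + 16}{J - 98} = \frac{16 + L}{-98 + J}$)
$z{\left(h \right)} = -121$ ($z{\left(h \right)} = -21 - 100 = -121$)
$\frac{Z{\left(v,166 \right)} - 10955}{z{\left(-9 \right)} + 45100} = \frac{\frac{16 + 166}{-98 + 84} - 10955}{-121 + 45100} = \frac{\frac{1}{-14} \cdot 182 - 10955}{44979} = \left(\left(- \frac{1}{14}\right) 182 - 10955\right) \frac{1}{44979} = \left(-13 - 10955\right) \frac{1}{44979} = \left(-10968\right) \frac{1}{44979} = - \frac{3656}{14993}$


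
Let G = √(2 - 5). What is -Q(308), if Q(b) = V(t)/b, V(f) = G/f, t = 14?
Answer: -I*√3/4312 ≈ -0.00040168*I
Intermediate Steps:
G = I*√3 (G = √(-3) = I*√3 ≈ 1.732*I)
V(f) = I*√3/f (V(f) = (I*√3)/f = I*√3/f)
Q(b) = I*√3/(14*b) (Q(b) = (I*√3/14)/b = I*√3/(14*b))
-Q(308) = -I*√3/(14*308) = -I*√3/4312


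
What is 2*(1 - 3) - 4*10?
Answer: -44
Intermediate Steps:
2*(1 - 3) - 4*10 = 2*(-2) - 40 = -4 - 40 = -44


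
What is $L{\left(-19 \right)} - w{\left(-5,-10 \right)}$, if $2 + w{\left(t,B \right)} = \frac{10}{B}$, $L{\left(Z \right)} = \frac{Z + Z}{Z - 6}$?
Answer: $\frac{113}{25} \approx 4.52$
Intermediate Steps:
$L{\left(Z \right)} = \frac{2 Z}{-6 + Z}$
$w{\left(t,B \right)} = -2 + \frac{10}{B}$
$L{\left(-19 \right)} - w{\left(-5,-10 \right)} = 2 \left(-19\right) \frac{1}{-6 - 19} - \left(-2 + \frac{10}{-10}\right) = 2 \left(-19\right) \frac{1}{-25} - \left(-2 + 10 \left(- \frac{1}{10}\right)\right) = 2 \left(-19\right) \left(- \frac{1}{25}\right) - \left(-2 - 1\right) = \frac{38}{25} - -3 = \frac{38}{25} + 3 = \frac{113}{25}$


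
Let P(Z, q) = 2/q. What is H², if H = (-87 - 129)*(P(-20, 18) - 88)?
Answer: 360392256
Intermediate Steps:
H = 18984 (H = (-87 - 129)*(2/18 - 88) = -216*(2*(1/18) - 88) = -216*(⅑ - 88) = -216*(-791/9) = 18984)
H² = 18984² = 360392256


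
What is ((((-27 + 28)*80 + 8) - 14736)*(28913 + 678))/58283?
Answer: -433448968/58283 ≈ -7437.0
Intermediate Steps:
((((-27 + 28)*80 + 8) - 14736)*(28913 + 678))/58283 = (((1*80 + 8) - 14736)*29591)*(1/58283) = (((80 + 8) - 14736)*29591)*(1/58283) = ((88 - 14736)*29591)*(1/58283) = -14648*29591*(1/58283) = -433448968*1/58283 = -433448968/58283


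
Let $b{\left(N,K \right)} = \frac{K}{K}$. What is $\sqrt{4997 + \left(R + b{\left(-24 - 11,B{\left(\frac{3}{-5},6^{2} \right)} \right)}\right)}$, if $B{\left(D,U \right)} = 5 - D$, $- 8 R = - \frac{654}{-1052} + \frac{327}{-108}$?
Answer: $\frac{\sqrt{199139020118}}{6312} \approx 70.699$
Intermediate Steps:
$R = \frac{22781}{75744}$ ($R = - \frac{- \frac{654}{-1052} + \frac{327}{-108}}{8} = - \frac{\left(-654\right) \left(- \frac{1}{1052}\right) + 327 \left(- \frac{1}{108}\right)}{8} = - \frac{\frac{327}{526} - \frac{109}{36}}{8} = \left(- \frac{1}{8}\right) \left(- \frac{22781}{9468}\right) = \frac{22781}{75744} \approx 0.30076$)
$b{\left(N,K \right)} = 1$
$\sqrt{4997 + \left(R + b{\left(-24 - 11,B{\left(\frac{3}{-5},6^{2} \right)} \right)}\right)} = \sqrt{4997 + \left(\frac{22781}{75744} + 1\right)} = \sqrt{4997 + \frac{98525}{75744}} = \sqrt{\frac{378591293}{75744}} = \frac{\sqrt{199139020118}}{6312}$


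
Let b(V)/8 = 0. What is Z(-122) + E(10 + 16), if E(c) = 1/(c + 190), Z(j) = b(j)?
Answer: 1/216 ≈ 0.0046296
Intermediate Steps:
b(V) = 0 (b(V) = 8*0 = 0)
Z(j) = 0
E(c) = 1/(190 + c)
Z(-122) + E(10 + 16) = 0 + 1/(190 + (10 + 16)) = 0 + 1/(190 + 26) = 0 + 1/216 = 1/216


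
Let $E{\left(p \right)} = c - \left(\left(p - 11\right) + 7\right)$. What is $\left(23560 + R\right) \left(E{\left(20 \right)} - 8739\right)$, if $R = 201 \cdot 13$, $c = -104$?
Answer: $-231866607$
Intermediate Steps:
$E{\left(p \right)} = -100 - p$ ($E{\left(p \right)} = -104 - \left(\left(p - 11\right) + 7\right) = -104 - \left(\left(-11 + p\right) + 7\right) = -104 - \left(-4 + p\right) = -100 - p$)
$R = 2613$
$\left(23560 + R\right) \left(E{\left(20 \right)} - 8739\right) = \left(23560 + 2613\right) \left(\left(-100 - 20\right) - 8739\right) = 26173 \left(\left(-100 - 20\right) - 8739\right) = 26173 \left(-120 - 8739\right) = 26173 \left(-8859\right) = -231866607$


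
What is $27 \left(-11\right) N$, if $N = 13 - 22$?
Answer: $2673$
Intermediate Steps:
$N = -9$ ($N = 13 - 22 = -9$)
$27 \left(-11\right) N = 27 \left(-11\right) \left(-9\right) = \left(-297\right) \left(-9\right) = 2673$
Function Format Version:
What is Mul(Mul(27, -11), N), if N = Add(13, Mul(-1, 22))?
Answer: 2673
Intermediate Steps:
N = -9 (N = Add(13, -22) = -9)
Mul(Mul(27, -11), N) = Mul(Mul(27, -11), -9) = Mul(-297, -9) = 2673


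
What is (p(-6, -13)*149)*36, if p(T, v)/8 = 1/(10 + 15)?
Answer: 42912/25 ≈ 1716.5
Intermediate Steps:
p(T, v) = 8/25 (p(T, v) = 8/(10 + 15) = 8/25)
(p(-6, -13)*149)*36 = ((8/25)*149)*36 = (1192/25)*36 = 42912/25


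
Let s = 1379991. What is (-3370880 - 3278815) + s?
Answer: -5269704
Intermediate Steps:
(-3370880 - 3278815) + s = (-3370880 - 3278815) + 1379991 = -6649695 + 1379991 = -5269704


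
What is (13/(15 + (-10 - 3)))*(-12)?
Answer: -78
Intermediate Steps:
(13/(15 + (-10 - 3)))*(-12) = (13/(15 - 13))*(-12) = (13/2)*(-12) = -78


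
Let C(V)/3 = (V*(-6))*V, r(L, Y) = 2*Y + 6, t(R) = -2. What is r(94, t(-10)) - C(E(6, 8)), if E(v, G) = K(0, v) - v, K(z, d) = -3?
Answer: 1460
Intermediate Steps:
E(v, G) = -3 - v
r(L, Y) = 6 + 2*Y
C(V) = -18*V² (C(V) = 3*((V*(-6))*V) = 3*((-6*V)*V) = 3*(-6*V²) = -18*V²)
r(94, t(-10)) - C(E(6, 8)) = (6 + 2*(-2)) - (-18)*(-3 - 1*6)² = (6 - 4) - (-18)*(-3 - 6)² = 2 - (-18)*(-9)² = 2 - (-18)*81 = 2 - 1*(-1458) = 2 + 1458 = 1460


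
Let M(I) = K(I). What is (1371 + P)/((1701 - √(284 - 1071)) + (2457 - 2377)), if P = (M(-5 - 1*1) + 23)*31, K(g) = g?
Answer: 1690169/1586374 + 949*I*√787/1586374 ≈ 1.0654 + 0.016782*I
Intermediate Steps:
M(I) = I
P = 527 (P = ((-5 - 1*1) + 23)*31 = ((-5 - 1) + 23)*31 = (-6 + 23)*31 = 17*31 = 527)
(1371 + P)/((1701 - √(284 - 1071)) + (2457 - 2377)) = (1371 + 527)/((1701 - √(284 - 1071)) + (2457 - 2377)) = 1898/((1701 - √(-787)) + 80) = 1898/((1701 - I*√787) + 80) = 1898/(1781 - I*√787)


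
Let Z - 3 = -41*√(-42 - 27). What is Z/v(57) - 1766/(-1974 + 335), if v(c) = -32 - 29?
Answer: 102809/99979 + 41*I*√69/61 ≈ 1.0283 + 5.5831*I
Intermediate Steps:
Z = 3 - 41*I*√69 (Z = 3 - 41*√(-42 - 27) = 3 - 41*I*√69 ≈ 3.0 - 340.57*I)
v(c) = -61
Z/v(57) - 1766/(-1974 + 335) = (3 - 41*I*√69)/(-61) - 1766/(-1974 + 335) = (3 - 41*I*√69)*(-1/61) - 1766/(-1639) = (-3/61 + 41*I*√69/61) - 1766*(-1/1639) = (-3/61 + 41*I*√69/61) + 1766/1639 = 102809/99979 + 41*I*√69/61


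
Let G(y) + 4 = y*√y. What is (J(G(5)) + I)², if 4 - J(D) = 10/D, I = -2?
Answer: 44184/11881 - 17800*√5/11881 ≈ 0.36882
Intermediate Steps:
G(y) = -4 + y^(3/2) (G(y) = -4 + y*√y = -4 + y^(3/2))
J(D) = 4 - 10/D
(J(G(5)) + I)² = ((4 - 10/(-4 + 5^(3/2))) - 2)² = ((4 - 10/(-4 + 5*√5)) - 2)² = (2 - 10/(-4 + 5*√5))²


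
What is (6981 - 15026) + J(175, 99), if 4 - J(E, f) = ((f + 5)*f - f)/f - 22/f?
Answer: -73294/9 ≈ -8143.8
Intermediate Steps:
J(E, f) = 4 + 22/f - (-f + f*(5 + f))/f (J(E, f) = 4 - (((f + 5)*f - f)/f - 22/f) = 4 - (((5 + f)*f - f)/f - 22/f) = 4 - ((f*(5 + f) - f)/f - 22/f) = 4 - ((-f + f*(5 + f))/f - 22/f) = 4 - (-22/f + (-f + f*(5 + f))/f) = 4 + (22/f - (-f + f*(5 + f))/f) = 4 + 22/f - (-f + f*(5 + f))/f)
(6981 - 15026) + J(175, 99) = (6981 - 15026) + (-1*99 + 22/99) = -8045 + (-99 + 22*(1/99)) = -8045 + (-99 + 2/9) = -8045 - 889/9 = -73294/9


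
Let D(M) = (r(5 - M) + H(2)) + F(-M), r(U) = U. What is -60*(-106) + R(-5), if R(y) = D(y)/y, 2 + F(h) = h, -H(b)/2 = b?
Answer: 31791/5 ≈ 6358.2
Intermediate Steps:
H(b) = -2*b
F(h) = -2 + h
D(M) = -1 - 2*M (D(M) = ((5 - M) - 2*2) + (-2 - M) = ((5 - M) - 4) + (-2 - M) = (1 - M) + (-2 - M) = -1 - 2*M)
R(y) = (-1 - 2*y)/y
-60*(-106) + R(-5) = -60*(-106) + (-2 - 1/(-5)) = 6360 + (-2 - 1*(-⅕)) = 6360 + (-2 + ⅕) = 6360 - 9/5 = 31791/5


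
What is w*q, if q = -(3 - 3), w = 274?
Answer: 0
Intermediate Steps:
q = 0 (q = -1*0 = 0)
w*q = 274*0 = 0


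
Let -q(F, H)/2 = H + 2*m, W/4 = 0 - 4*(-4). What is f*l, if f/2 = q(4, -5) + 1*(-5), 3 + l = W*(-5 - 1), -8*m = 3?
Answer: -5031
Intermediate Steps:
m = -3/8 (m = -1/8*3 = -3/8 ≈ -0.37500)
W = 64 (W = 4*(0 - 4*(-4)) = 4*(0 + 16) = 4*16 = 64)
l = -387 (l = -3 + 64*(-5 - 1) = -3 + 64*(-6) = -3 - 384 = -387)
q(F, H) = 3/2 - 2*H (q(F, H) = -2*(H + 2*(-3/8)) = -2*(H - 3/4) = -2*(-3/4 + H) = 3/2 - 2*H)
f = 13 (f = 2*((3/2 - 2*(-5)) + 1*(-5)) = 2*((3/2 + 10) - 5) = 2*(23/2 - 5) = 2*(13/2) = 13)
f*l = 13*(-387) = -5031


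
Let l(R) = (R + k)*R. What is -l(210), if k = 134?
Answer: -72240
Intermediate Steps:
l(R) = R*(134 + R) (l(R) = (R + 134)*R = (134 + R)*R = R*(134 + R))
-l(210) = -210*(134 + 210) = -210*344 = -1*72240 = -72240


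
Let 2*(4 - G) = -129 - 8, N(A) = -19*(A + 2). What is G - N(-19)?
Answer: -501/2 ≈ -250.50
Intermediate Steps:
N(A) = -38 - 19*A (N(A) = -19*(2 + A) = -38 - 19*A)
G = 145/2 (G = 4 - (-129 - 8)/2 = 4 - ½*(-137) = 4 + 137/2 = 145/2 ≈ 72.500)
G - N(-19) = 145/2 - (-38 - 19*(-19)) = 145/2 - (-38 + 361) = 145/2 - 1*323 = 145/2 - 323 = -501/2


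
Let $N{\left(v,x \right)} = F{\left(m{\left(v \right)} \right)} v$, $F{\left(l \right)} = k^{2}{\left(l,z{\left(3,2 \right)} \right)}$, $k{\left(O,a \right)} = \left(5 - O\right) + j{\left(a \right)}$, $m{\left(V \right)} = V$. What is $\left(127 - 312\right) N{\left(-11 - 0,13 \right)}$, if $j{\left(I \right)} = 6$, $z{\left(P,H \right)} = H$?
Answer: $984940$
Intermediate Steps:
$k{\left(O,a \right)} = 11 - O$ ($k{\left(O,a \right)} = \left(5 - O\right) + 6 = 11 - O$)
$F{\left(l \right)} = \left(11 - l\right)^{2}$
$N{\left(v,x \right)} = v \left(11 - v\right)^{2}$ ($N{\left(v,x \right)} = \left(11 - v\right)^{2} v = v \left(11 - v\right)^{2}$)
$\left(127 - 312\right) N{\left(-11 - 0,13 \right)} = \left(127 - 312\right) \left(-11 - 0\right) \left(11 - \left(-11 - 0\right)\right)^{2} = - 185 \left(-11 + 0\right) \left(11 - \left(-11 + 0\right)\right)^{2} = - 185 \left(- 11 \left(11 - -11\right)^{2}\right) = - 185 \left(- 11 \left(11 + 11\right)^{2}\right) = - 185 \left(- 11 \cdot 22^{2}\right) = - 185 \left(\left(-11\right) 484\right) = \left(-185\right) \left(-5324\right) = 984940$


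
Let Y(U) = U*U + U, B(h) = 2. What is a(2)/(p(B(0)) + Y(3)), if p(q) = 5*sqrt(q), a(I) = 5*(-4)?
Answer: -120/47 + 50*sqrt(2)/47 ≈ -1.0487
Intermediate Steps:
a(I) = -20
Y(U) = U + U**2 (Y(U) = U**2 + U = U + U**2)
a(2)/(p(B(0)) + Y(3)) = -20/(5*sqrt(2) + 3*(1 + 3)) = -20/(5*sqrt(2) + 3*4) = -20/(5*sqrt(2) + 12) = -20/(12 + 5*sqrt(2))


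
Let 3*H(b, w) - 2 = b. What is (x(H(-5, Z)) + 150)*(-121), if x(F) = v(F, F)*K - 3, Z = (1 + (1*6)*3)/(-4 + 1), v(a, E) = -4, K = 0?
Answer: -17787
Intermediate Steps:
Z = -19/3 (Z = (1 + 6*3)/(-3) = (1 + 18)*(-1/3) = 19*(-1/3) = -19/3 ≈ -6.3333)
H(b, w) = 2/3 + b/3
x(F) = -3 (x(F) = -4*0 - 3 = 0 - 3 = -3)
(x(H(-5, Z)) + 150)*(-121) = (-3 + 150)*(-121) = 147*(-121) = -17787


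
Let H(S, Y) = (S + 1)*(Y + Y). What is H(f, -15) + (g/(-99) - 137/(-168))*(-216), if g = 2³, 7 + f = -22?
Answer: 52461/77 ≈ 681.31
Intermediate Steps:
f = -29 (f = -7 - 22 = -29)
H(S, Y) = 2*Y*(1 + S) (H(S, Y) = (1 + S)*(2*Y) = 2*Y*(1 + S))
g = 8
H(f, -15) + (g/(-99) - 137/(-168))*(-216) = 2*(-15)*(1 - 29) + (8/(-99) - 137/(-168))*(-216) = 2*(-15)*(-28) + (8*(-1/99) - 137*(-1/168))*(-216) = 840 + (-8/99 + 137/168)*(-216) = 840 + (4073/5544)*(-216) = 840 - 12219/77 = 52461/77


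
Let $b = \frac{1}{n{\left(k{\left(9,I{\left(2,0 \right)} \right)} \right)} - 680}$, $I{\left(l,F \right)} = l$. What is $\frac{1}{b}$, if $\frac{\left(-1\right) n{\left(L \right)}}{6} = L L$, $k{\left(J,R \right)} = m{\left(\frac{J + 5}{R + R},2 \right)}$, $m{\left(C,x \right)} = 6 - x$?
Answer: $-776$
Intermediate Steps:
$k{\left(J,R \right)} = 4$ ($k{\left(J,R \right)} = 6 - 2 = 4$)
$n{\left(L \right)} = - 6 L^{2}$ ($n{\left(L \right)} = - 6 L L = - 6 L^{2}$)
$b = - \frac{1}{776}$ ($b = \frac{1}{- 6 \cdot 4^{2} - 680} = \frac{1}{\left(-6\right) 16 - 680} = \frac{1}{-96 - 680} = \frac{1}{-776} = - \frac{1}{776} \approx -0.0012887$)
$\frac{1}{b} = \frac{1}{- \frac{1}{776}} = -776$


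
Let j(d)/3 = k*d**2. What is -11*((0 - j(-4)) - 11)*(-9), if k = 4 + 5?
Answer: -43857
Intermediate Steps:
k = 9
j(d) = 27*d**2 (j(d) = 3*(9*d**2) = 27*d**2)
-11*((0 - j(-4)) - 11)*(-9) = -11*((0 - 27*(-4)**2) - 11)*(-9) = -11*((0 - 27*16) - 11)*(-9) = -11*((0 - 1*432) - 11)*(-9) = -11*((0 - 432) - 11)*(-9) = -11*(-432 - 11)*(-9) = -11*(-443)*(-9) = 4873*(-9) = -43857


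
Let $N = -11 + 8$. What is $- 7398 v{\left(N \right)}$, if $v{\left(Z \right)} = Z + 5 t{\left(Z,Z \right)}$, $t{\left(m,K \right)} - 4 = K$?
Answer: $-14796$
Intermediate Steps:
$t{\left(m,K \right)} = 4 + K$
$N = -3$
$v{\left(Z \right)} = 20 + 6 Z$ ($v{\left(Z \right)} = Z + 5 \left(4 + Z\right) = Z + \left(20 + 5 Z\right) = 20 + 6 Z$)
$- 7398 v{\left(N \right)} = - 7398 \left(20 + 6 \left(-3\right)\right) = - 7398 \left(20 - 18\right) = \left(-7398\right) 2 = -14796$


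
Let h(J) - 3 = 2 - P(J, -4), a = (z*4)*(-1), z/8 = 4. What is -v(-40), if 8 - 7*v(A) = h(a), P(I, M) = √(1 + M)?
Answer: -3/7 - I*√3/7 ≈ -0.42857 - 0.24744*I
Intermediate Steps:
z = 32 (z = 8*4 = 32)
a = -128 (a = (32*4)*(-1) = 128*(-1) = -128)
h(J) = 5 - I*√3 (h(J) = 3 + (2 - √(1 - 4)) = 3 + (2 - √(-3)) = 3 + (2 - I*√3) = 5 - I*√3)
v(A) = 3/7 + I*√3/7 (v(A) = 8/7 - (5 - I*√3)/7 = 8/7 + (-5/7 + I*√3/7) = 3/7 + I*√3/7)
-v(-40) = -(3/7 + I*√3/7) = -3/7 - I*√3/7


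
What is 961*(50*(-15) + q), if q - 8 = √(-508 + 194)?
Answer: -713062 + 961*I*√314 ≈ -7.1306e+5 + 17029.0*I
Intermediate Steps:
q = 8 + I*√314 (q = 8 + √(-508 + 194) = 8 + √(-314) = 8 + I*√314 ≈ 8.0 + 17.72*I)
961*(50*(-15) + q) = 961*(50*(-15) + (8 + I*√314)) = 961*(-750 + (8 + I*√314)) = 961*(-742 + I*√314) = -713062 + 961*I*√314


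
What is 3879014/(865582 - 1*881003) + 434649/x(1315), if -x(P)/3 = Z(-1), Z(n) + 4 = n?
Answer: 2214845673/77105 ≈ 28725.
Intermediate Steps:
Z(n) = -4 + n
x(P) = 15 (x(P) = -3*(-4 - 1) = -3*(-5) = 15)
3879014/(865582 - 1*881003) + 434649/x(1315) = 3879014/(865582 - 1*881003) + 434649/15 = 3879014/(865582 - 881003) + 434649*(1/15) = 3879014/(-15421) + 144883/5 = 3879014*(-1/15421) + 144883/5 = -3879014/15421 + 144883/5 = 2214845673/77105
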